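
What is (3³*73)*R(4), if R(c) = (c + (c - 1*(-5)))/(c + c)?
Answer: 25623/8 ≈ 3202.9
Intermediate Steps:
R(c) = (5 + 2*c)/(2*c) (R(c) = (c + (c + 5))/((2*c)) = (c + (5 + c))*(1/(2*c)) = (5 + 2*c)*(1/(2*c)) = (5 + 2*c)/(2*c))
(3³*73)*R(4) = (3³*73)*((5/2 + 4)/4) = (27*73)*((¼)*(13/2)) = 1971*(13/8) = 25623/8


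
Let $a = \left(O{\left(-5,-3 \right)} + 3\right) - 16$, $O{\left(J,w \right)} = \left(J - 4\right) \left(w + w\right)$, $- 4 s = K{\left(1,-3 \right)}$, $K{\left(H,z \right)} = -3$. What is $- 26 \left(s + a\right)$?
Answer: $- \frac{2171}{2} \approx -1085.5$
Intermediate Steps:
$s = \frac{3}{4}$ ($s = \left(- \frac{1}{4}\right) \left(-3\right) = \frac{3}{4} \approx 0.75$)
$O{\left(J,w \right)} = 2 w \left(-4 + J\right)$ ($O{\left(J,w \right)} = \left(-4 + J\right) 2 w = 2 w \left(-4 + J\right)$)
$a = 41$ ($a = \left(2 \left(-3\right) \left(-4 - 5\right) + 3\right) - 16 = \left(2 \left(-3\right) \left(-9\right) + 3\right) - 16 = \left(54 + 3\right) - 16 = 57 - 16 = 41$)
$- 26 \left(s + a\right) = - 26 \left(\frac{3}{4} + 41\right) = \left(-26\right) \frac{167}{4} = - \frac{2171}{2}$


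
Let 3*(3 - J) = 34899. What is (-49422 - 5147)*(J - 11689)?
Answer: 1272494511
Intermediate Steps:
J = -11630 (J = 3 - ⅓*34899 = 3 - 11633 = -11630)
(-49422 - 5147)*(J - 11689) = (-49422 - 5147)*(-11630 - 11689) = -54569*(-23319) = 1272494511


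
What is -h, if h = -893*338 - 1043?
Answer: 302877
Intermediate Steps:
h = -302877 (h = -301834 - 1043 = -302877)
-h = -1*(-302877) = 302877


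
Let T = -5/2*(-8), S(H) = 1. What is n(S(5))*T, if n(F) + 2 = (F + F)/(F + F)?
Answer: -20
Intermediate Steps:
T = 20 (T = -5*½*(-8) = -5/2*(-8) = 20)
n(F) = -1 (n(F) = -2 + (F + F)/(F + F) = -2 + (2*F)/((2*F)) = -2 + (2*F)*(1/(2*F)) = -2 + 1 = -1)
n(S(5))*T = -1*20 = -20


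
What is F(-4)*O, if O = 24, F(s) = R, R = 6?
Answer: 144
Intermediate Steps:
F(s) = 6
F(-4)*O = 6*24 = 144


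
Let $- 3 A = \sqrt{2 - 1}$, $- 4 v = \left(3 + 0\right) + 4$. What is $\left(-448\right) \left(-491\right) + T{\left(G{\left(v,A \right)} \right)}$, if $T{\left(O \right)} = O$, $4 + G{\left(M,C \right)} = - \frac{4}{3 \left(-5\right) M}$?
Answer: $\frac{23096204}{105} \approx 2.1996 \cdot 10^{5}$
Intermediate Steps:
$v = - \frac{7}{4}$ ($v = - \frac{\left(3 + 0\right) + 4}{4} = - \frac{3 + 4}{4} = \left(- \frac{1}{4}\right) 7 = - \frac{7}{4} \approx -1.75$)
$A = - \frac{1}{3}$ ($A = - \frac{\sqrt{2 - 1}}{3} = - \frac{\sqrt{1}}{3} = \left(- \frac{1}{3}\right) 1 = - \frac{1}{3} \approx -0.33333$)
$G{\left(M,C \right)} = -4 + \frac{4}{15 M}$ ($G{\left(M,C \right)} = -4 - \frac{4}{3 \left(-5\right) M} = -4 - \frac{4}{\left(-15\right) M} = -4 - 4 \left(- \frac{1}{15 M}\right) = -4 + \frac{4}{15 M}$)
$\left(-448\right) \left(-491\right) + T{\left(G{\left(v,A \right)} \right)} = \left(-448\right) \left(-491\right) - \left(4 - \frac{4}{15 \left(- \frac{7}{4}\right)}\right) = 219968 + \left(-4 + \frac{4}{15} \left(- \frac{4}{7}\right)\right) = 219968 - \frac{436}{105} = \frac{23096204}{105}$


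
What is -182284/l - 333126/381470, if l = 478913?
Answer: -114537124759/91345471055 ≈ -1.2539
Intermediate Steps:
-182284/l - 333126/381470 = -182284/478913 - 333126/381470 = -182284*1/478913 - 333126*1/381470 = -182284/478913 - 166563/190735 = -114537124759/91345471055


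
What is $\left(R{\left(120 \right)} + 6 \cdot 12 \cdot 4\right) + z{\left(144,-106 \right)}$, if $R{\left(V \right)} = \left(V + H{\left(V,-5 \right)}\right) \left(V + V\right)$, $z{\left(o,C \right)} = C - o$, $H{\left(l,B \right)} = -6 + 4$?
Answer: $28358$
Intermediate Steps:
$H{\left(l,B \right)} = -2$
$R{\left(V \right)} = 2 V \left(-2 + V\right)$ ($R{\left(V \right)} = \left(V - 2\right) \left(V + V\right) = \left(-2 + V\right) 2 V = 2 V \left(-2 + V\right)$)
$\left(R{\left(120 \right)} + 6 \cdot 12 \cdot 4\right) + z{\left(144,-106 \right)} = \left(2 \cdot 120 \left(-2 + 120\right) + 6 \cdot 12 \cdot 4\right) - 250 = \left(2 \cdot 120 \cdot 118 + 72 \cdot 4\right) - 250 = \left(28320 + 288\right) - 250 = 28608 - 250 = 28358$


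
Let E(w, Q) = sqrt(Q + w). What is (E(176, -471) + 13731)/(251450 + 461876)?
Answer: 13731/713326 + I*sqrt(295)/713326 ≈ 0.019249 + 2.4078e-5*I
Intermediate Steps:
(E(176, -471) + 13731)/(251450 + 461876) = (sqrt(-471 + 176) + 13731)/(251450 + 461876) = (sqrt(-295) + 13731)/713326 = (I*sqrt(295) + 13731)*(1/713326) = (13731 + I*sqrt(295))*(1/713326) = 13731/713326 + I*sqrt(295)/713326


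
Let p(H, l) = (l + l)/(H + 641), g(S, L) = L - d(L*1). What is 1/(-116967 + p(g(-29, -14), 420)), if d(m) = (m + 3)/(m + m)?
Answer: -3509/410432499 ≈ -8.5495e-6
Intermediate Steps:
d(m) = (3 + m)/(2*m) (d(m) = (3 + m)/((2*m)) = (3 + m)*(1/(2*m)) = (3 + m)/(2*m))
g(S, L) = L - (3 + L)/(2*L) (g(S, L) = L - (3 + L*1)/(2*(L*1)) = L - (3 + L)/(2*L))
p(H, l) = 2*l/(641 + H) (p(H, l) = (2*l)/(641 + H) = 2*l/(641 + H))
1/(-116967 + p(g(-29, -14), 420)) = 1/(-116967 + 2*420/(641 + (-½ - 14 - 3/2/(-14)))) = 1/(-116967 + 2*420/(641 + (-½ - 14 - 3/2*(-1/14)))) = 1/(-116967 + 2*420/(641 + (-½ - 14 + 3/28))) = 1/(-116967 + 2*420/(641 - 403/28)) = 1/(-116967 + 2*420/(17545/28)) = 1/(-116967 + 2*420*(28/17545)) = 1/(-116967 + 4704/3509) = 1/(-410432499/3509) = -3509/410432499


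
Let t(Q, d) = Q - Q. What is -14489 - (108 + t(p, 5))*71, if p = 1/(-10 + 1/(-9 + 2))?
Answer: -22157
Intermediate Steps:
p = -7/71 (p = 1/(-10 + 1/(-7)) = 1/(-10 - 1/7) = 1/(-71/7) = -7/71 ≈ -0.098592)
t(Q, d) = 0
-14489 - (108 + t(p, 5))*71 = -14489 - (108 + 0)*71 = -14489 - 108*71 = -14489 - 1*7668 = -14489 - 7668 = -22157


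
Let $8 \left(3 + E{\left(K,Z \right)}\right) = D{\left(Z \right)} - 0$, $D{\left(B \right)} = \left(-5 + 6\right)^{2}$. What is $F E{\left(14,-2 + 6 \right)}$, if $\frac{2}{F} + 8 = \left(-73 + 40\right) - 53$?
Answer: $\frac{23}{376} \approx 0.06117$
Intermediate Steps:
$D{\left(B \right)} = 1$ ($D{\left(B \right)} = 1^{2} = 1$)
$F = - \frac{1}{47}$ ($F = \frac{2}{-8 + \left(\left(-73 + 40\right) - 53\right)} = \frac{2}{-8 - 86} = \frac{2}{-94} = 2 \left(- \frac{1}{94}\right) = - \frac{1}{47} \approx -0.021277$)
$E{\left(K,Z \right)} = - \frac{23}{8}$ ($E{\left(K,Z \right)} = -3 + \frac{1 - 0}{8} = -3 + \frac{1 + 0}{8} = -3 + \frac{1}{8} \cdot 1 = -3 + \frac{1}{8} = - \frac{23}{8}$)
$F E{\left(14,-2 + 6 \right)} = \left(- \frac{1}{47}\right) \left(- \frac{23}{8}\right) = \frac{23}{376}$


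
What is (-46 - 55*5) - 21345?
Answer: -21666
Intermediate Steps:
(-46 - 55*5) - 21345 = (-46 - 275) - 21345 = -321 - 21345 = -21666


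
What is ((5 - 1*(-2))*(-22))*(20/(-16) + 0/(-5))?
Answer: 385/2 ≈ 192.50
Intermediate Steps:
((5 - 1*(-2))*(-22))*(20/(-16) + 0/(-5)) = ((5 + 2)*(-22))*(20*(-1/16) + 0*(-⅕)) = (7*(-22))*(-5/4 + 0) = -154*(-5/4) = 385/2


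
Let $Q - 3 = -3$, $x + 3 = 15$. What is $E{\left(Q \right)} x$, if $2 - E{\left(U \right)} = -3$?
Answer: $60$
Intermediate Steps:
$x = 12$ ($x = -3 + 15 = 12$)
$Q = 0$ ($Q = 3 - 3 = 0$)
$E{\left(U \right)} = 5$ ($E{\left(U \right)} = 2 - -3 = 2 + 3 = 5$)
$E{\left(Q \right)} x = 5 \cdot 12 = 60$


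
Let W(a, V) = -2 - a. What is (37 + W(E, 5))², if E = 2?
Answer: 1089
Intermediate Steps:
(37 + W(E, 5))² = (37 + (-2 - 1*2))² = (37 + (-2 - 2))² = (37 - 4)² = 33² = 1089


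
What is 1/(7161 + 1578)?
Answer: 1/8739 ≈ 0.00011443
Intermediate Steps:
1/(7161 + 1578) = 1/8739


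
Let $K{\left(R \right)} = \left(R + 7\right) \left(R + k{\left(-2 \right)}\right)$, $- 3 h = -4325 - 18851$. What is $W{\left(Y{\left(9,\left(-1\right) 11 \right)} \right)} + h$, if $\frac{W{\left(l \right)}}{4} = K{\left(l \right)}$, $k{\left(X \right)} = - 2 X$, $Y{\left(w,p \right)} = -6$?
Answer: $\frac{23152}{3} \approx 7717.3$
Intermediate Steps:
$h = \frac{23176}{3}$ ($h = - \frac{-4325 - 18851}{3} = \left(- \frac{1}{3}\right) \left(-23176\right) = \frac{23176}{3} \approx 7725.3$)
$K{\left(R \right)} = \left(4 + R\right) \left(7 + R\right)$ ($K{\left(R \right)} = \left(R + 7\right) \left(R - -4\right) = \left(7 + R\right) \left(R + 4\right) = \left(7 + R\right) \left(4 + R\right) = \left(4 + R\right) \left(7 + R\right)$)
$W{\left(l \right)} = 112 + 4 l^{2} + 44 l$ ($W{\left(l \right)} = 4 \left(28 + l^{2} + 11 l\right) = 112 + 4 l^{2} + 44 l$)
$W{\left(Y{\left(9,\left(-1\right) 11 \right)} \right)} + h = \left(112 + 4 \left(-6\right)^{2} + 44 \left(-6\right)\right) + \frac{23176}{3} = \left(112 + 4 \cdot 36 - 264\right) + \frac{23176}{3} = \left(112 + 144 - 264\right) + \frac{23176}{3} = -8 + \frac{23176}{3} = \frac{23152}{3}$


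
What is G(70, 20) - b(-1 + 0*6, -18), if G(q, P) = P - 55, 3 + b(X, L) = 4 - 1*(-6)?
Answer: -42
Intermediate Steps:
b(X, L) = 7 (b(X, L) = -3 + (4 - 1*(-6)) = -3 + (4 + 6) = -3 + 10 = 7)
G(q, P) = -55 + P
G(70, 20) - b(-1 + 0*6, -18) = (-55 + 20) - 1*7 = -35 - 7 = -42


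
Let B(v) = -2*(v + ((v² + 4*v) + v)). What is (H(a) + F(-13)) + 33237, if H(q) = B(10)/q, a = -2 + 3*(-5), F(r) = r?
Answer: 565128/17 ≈ 33243.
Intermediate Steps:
a = -17 (a = -2 - 15 = -17)
B(v) = -12*v - 2*v² (B(v) = -2*(v + (v² + 5*v)) = -2*(v² + 6*v) = -12*v - 2*v²)
H(q) = -320/q (H(q) = (-2*10*(6 + 10))/q = (-2*10*16)/q = -320/q)
(H(a) + F(-13)) + 33237 = (-320/(-17) - 13) + 33237 = (-320*(-1/17) - 13) + 33237 = (320/17 - 13) + 33237 = 99/17 + 33237 = 565128/17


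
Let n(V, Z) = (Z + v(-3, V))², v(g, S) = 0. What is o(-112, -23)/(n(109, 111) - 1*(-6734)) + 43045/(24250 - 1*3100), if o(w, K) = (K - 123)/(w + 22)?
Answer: 164051357/80602650 ≈ 2.0353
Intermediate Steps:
n(V, Z) = Z² (n(V, Z) = (Z + 0)² = Z²)
o(w, K) = (-123 + K)/(22 + w)
o(-112, -23)/(n(109, 111) - 1*(-6734)) + 43045/(24250 - 1*3100) = ((-123 - 23)/(22 - 112))/(111² - 1*(-6734)) + 43045/(24250 - 1*3100) = (-146/(-90))/(12321 + 6734) + 43045/(24250 - 3100) = -1/90*(-146)/19055 + 43045/21150 = (73/45)*(1/19055) + 43045*(1/21150) = 73/857475 + 8609/4230 = 164051357/80602650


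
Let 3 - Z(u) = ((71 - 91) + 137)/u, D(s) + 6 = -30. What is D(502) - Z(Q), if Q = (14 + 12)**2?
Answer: -2019/52 ≈ -38.827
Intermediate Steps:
Q = 676 (Q = 26**2 = 676)
D(s) = -36 (D(s) = -6 - 30 = -36)
Z(u) = 3 - 117/u (Z(u) = 3 - ((71 - 91) + 137)/u = 3 - (-20 + 137)/u = 3 - 117/u)
D(502) - Z(Q) = -36 - (3 - 117/676) = -36 - (3 - 117*1/676) = -36 - (3 - 9/52) = -36 - 1*147/52 = -36 - 147/52 = -2019/52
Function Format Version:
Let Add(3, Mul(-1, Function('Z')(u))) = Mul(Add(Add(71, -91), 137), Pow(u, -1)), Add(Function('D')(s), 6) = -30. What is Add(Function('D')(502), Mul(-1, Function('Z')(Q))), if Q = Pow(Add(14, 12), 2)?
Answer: Rational(-2019, 52) ≈ -38.827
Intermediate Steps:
Q = 676 (Q = Pow(26, 2) = 676)
Function('D')(s) = -36 (Function('D')(s) = Add(-6, -30) = -36)
Function('Z')(u) = Add(3, Mul(-117, Pow(u, -1))) (Function('Z')(u) = Add(3, Mul(-1, Mul(Add(Add(71, -91), 137), Pow(u, -1)))) = Add(3, Mul(-1, Mul(Add(-20, 137), Pow(u, -1)))) = Add(3, Mul(-1, Mul(117, Pow(u, -1)))) = Add(3, Mul(-117, Pow(u, -1))))
Add(Function('D')(502), Mul(-1, Function('Z')(Q))) = Add(-36, Mul(-1, Add(3, Mul(-117, Pow(676, -1))))) = Add(-36, Mul(-1, Add(3, Mul(-117, Rational(1, 676))))) = Add(-36, Mul(-1, Add(3, Rational(-9, 52)))) = Add(-36, Mul(-1, Rational(147, 52))) = Add(-36, Rational(-147, 52)) = Rational(-2019, 52)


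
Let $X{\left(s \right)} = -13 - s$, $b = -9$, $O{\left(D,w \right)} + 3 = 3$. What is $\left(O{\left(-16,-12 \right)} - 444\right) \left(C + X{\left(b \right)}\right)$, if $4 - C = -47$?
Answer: $-20868$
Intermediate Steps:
$O{\left(D,w \right)} = 0$ ($O{\left(D,w \right)} = -3 + 3 = 0$)
$C = 51$ ($C = 4 - -47 = 4 + 47 = 51$)
$\left(O{\left(-16,-12 \right)} - 444\right) \left(C + X{\left(b \right)}\right) = \left(0 - 444\right) \left(51 - 4\right) = - 444 \left(51 + \left(-13 + 9\right)\right) = - 444 \left(51 - 4\right) = \left(-444\right) 47 = -20868$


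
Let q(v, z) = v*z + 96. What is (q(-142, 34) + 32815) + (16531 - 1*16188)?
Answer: 28426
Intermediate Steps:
q(v, z) = 96 + v*z
(q(-142, 34) + 32815) + (16531 - 1*16188) = ((96 - 142*34) + 32815) + (16531 - 1*16188) = ((96 - 4828) + 32815) + (16531 - 16188) = (-4732 + 32815) + 343 = 28083 + 343 = 28426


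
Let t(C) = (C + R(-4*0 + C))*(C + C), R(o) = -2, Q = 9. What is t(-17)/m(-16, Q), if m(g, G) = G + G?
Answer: 323/9 ≈ 35.889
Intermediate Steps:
m(g, G) = 2*G
t(C) = 2*C*(-2 + C) (t(C) = (C - 2)*(C + C) = (-2 + C)*(2*C) = 2*C*(-2 + C))
t(-17)/m(-16, Q) = (2*(-17)*(-2 - 17))/((2*9)) = (2*(-17)*(-19))/18 = 646*(1/18) = 323/9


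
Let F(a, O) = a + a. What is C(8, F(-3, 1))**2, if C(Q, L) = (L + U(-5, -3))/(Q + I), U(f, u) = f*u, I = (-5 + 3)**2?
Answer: 9/16 ≈ 0.56250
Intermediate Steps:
F(a, O) = 2*a
I = 4 (I = (-2)**2 = 4)
C(Q, L) = (15 + L)/(4 + Q) (C(Q, L) = (L - 5*(-3))/(Q + 4) = (L + 15)/(4 + Q) = (15 + L)/(4 + Q))
C(8, F(-3, 1))**2 = ((15 + 2*(-3))/(4 + 8))**2 = ((15 - 6)/12)**2 = ((1/12)*9)**2 = (3/4)**2 = 9/16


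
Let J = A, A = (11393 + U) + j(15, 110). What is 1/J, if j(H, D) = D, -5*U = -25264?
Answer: 5/82779 ≈ 6.0402e-5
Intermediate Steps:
U = 25264/5 (U = -⅕*(-25264) = 25264/5 ≈ 5052.8)
A = 82779/5 (A = (11393 + 25264/5) + 110 = 82229/5 + 110 = 82779/5 ≈ 16556.)
J = 82779/5 ≈ 16556.
1/J = 1/(82779/5) = 5/82779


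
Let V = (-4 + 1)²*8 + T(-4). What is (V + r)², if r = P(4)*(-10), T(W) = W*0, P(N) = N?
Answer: 1024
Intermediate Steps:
T(W) = 0
r = -40 (r = 4*(-10) = -40)
V = 72 (V = (-4 + 1)²*8 + 0 = (-3)²*8 + 0 = 9*8 + 0 = 72 + 0 = 72)
(V + r)² = (72 - 40)² = 32² = 1024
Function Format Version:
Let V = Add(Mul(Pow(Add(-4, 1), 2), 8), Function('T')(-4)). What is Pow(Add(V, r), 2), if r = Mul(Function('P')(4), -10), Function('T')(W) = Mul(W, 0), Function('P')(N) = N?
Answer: 1024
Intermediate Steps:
Function('T')(W) = 0
r = -40 (r = Mul(4, -10) = -40)
V = 72 (V = Add(Mul(Pow(Add(-4, 1), 2), 8), 0) = Add(Mul(Pow(-3, 2), 8), 0) = Add(Mul(9, 8), 0) = Add(72, 0) = 72)
Pow(Add(V, r), 2) = Pow(Add(72, -40), 2) = Pow(32, 2) = 1024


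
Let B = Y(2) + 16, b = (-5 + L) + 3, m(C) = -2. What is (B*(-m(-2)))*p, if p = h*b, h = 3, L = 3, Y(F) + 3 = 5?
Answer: 108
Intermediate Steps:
Y(F) = 2 (Y(F) = -3 + 5 = 2)
b = 1 (b = (-5 + 3) + 3 = -2 + 3 = 1)
p = 3 (p = 3*1 = 3)
B = 18 (B = 2 + 16 = 18)
(B*(-m(-2)))*p = (18*(-1*(-2)))*3 = (18*2)*3 = 36*3 = 108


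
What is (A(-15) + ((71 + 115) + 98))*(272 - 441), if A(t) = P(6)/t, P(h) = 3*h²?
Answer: -233896/5 ≈ -46779.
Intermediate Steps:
A(t) = 108/t (A(t) = (3*6²)/t = (3*36)/t = 108/t)
(A(-15) + ((71 + 115) + 98))*(272 - 441) = (108/(-15) + ((71 + 115) + 98))*(272 - 441) = (108*(-1/15) + (186 + 98))*(-169) = (-36/5 + 284)*(-169) = (1384/5)*(-169) = -233896/5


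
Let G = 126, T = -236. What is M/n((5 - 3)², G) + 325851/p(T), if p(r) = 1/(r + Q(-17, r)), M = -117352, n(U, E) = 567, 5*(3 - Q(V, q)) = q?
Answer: -171640320053/2835 ≈ -6.0543e+7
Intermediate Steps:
Q(V, q) = 3 - q/5
p(r) = 1/(3 + 4*r/5) (p(r) = 1/(r + (3 - r/5)) = 1/(3 + 4*r/5))
M/n((5 - 3)², G) + 325851/p(T) = -117352/567 + 325851/((5/(15 + 4*(-236)))) = -117352*1/567 + 325851/((5/(15 - 944))) = -117352/567 + 325851/((5/(-929))) = -117352/567 + 325851/((5*(-1/929))) = -117352/567 + 325851/(-5/929) = -117352/567 + 325851*(-929/5) = -117352/567 - 302715579/5 = -171640320053/2835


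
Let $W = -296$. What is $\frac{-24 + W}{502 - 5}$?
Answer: $- \frac{320}{497} \approx -0.64386$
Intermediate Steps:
$\frac{-24 + W}{502 - 5} = \frac{-24 - 296}{502 - 5} = - \frac{320}{497}$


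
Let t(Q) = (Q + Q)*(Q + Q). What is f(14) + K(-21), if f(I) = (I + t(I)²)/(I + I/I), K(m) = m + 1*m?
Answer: 40936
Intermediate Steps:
t(Q) = 4*Q² (t(Q) = (2*Q)*(2*Q) = 4*Q²)
K(m) = 2*m (K(m) = m + m = 2*m)
f(I) = (I + 16*I⁴)/(1 + I) (f(I) = (I + (4*I²)²)/(I + I/I) = (I + 16*I⁴)/(I + 1) = (I + 16*I⁴)/(1 + I))
f(14) + K(-21) = (14 + 16*14⁴)/(1 + 14) + 2*(-21) = (14 + 16*38416)/15 - 42 = (14 + 614656)/15 - 42 = (1/15)*614670 - 42 = 40978 - 42 = 40936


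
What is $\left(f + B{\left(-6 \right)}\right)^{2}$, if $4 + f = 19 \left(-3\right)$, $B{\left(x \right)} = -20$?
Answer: $6561$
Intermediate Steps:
$f = -61$ ($f = -4 + 19 \left(-3\right) = -4 - 57 = -61$)
$\left(f + B{\left(-6 \right)}\right)^{2} = \left(-61 - 20\right)^{2} = \left(-81\right)^{2} = 6561$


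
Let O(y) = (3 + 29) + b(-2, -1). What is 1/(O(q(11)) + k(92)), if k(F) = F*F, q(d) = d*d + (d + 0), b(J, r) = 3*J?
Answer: 1/8490 ≈ 0.00011779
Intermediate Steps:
q(d) = d + d² (q(d) = d² + d = d + d²)
O(y) = 26 (O(y) = (3 + 29) + 3*(-2) = 32 - 6 = 26)
k(F) = F²
1/(O(q(11)) + k(92)) = 1/(26 + 92²) = 1/(26 + 8464) = 1/8490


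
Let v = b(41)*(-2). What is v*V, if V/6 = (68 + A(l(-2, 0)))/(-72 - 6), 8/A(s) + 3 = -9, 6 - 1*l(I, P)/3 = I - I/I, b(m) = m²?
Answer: 679124/39 ≈ 17413.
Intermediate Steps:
l(I, P) = 21 - 3*I (l(I, P) = 18 - 3*(I - I/I) = 18 - 3*(I - 1*1) = 18 - 3*(I - 1) = 18 - 3*(-1 + I) = 18 + (3 - 3*I) = 21 - 3*I)
A(s) = -⅔ (A(s) = 8/(-3 - 9) = 8/(-12) = 8*(-1/12) = -⅔)
V = -202/39 (V = 6*((68 - ⅔)/(-72 - 6)) = 6*((202/3)/(-78)) = 6*((202/3)*(-1/78)) = 6*(-101/117) = -202/39 ≈ -5.1795)
v = -3362 (v = 41²*(-2) = 1681*(-2) = -3362)
v*V = -3362*(-202/39) = 679124/39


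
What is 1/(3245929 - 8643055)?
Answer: -1/5397126 ≈ -1.8528e-7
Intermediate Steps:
1/(3245929 - 8643055) = 1/(-5397126) = -1/5397126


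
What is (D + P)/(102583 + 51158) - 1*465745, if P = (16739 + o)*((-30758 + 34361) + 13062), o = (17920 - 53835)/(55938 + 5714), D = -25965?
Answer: -1465780046039125/3159480044 ≈ -4.6393e+5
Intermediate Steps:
o = -35915/61652 ≈ -0.58254
P = 17197561955145/61652 (P = (16739 - 35915/61652)*((-30758 + 34361) + 13062) = 1031956913*(3603 + 13062)/61652 = (1031956913/61652)*16665 = 17197561955145/61652 ≈ 2.7895e+8)
(D + P)/(102583 + 51158) - 1*465745 = (-25965 + 17197561955145/61652)/(102583 + 51158) - 1*465745 = (17195961160965/61652)/153741 - 465745 = (17195961160965/61652)*(1/153741) - 465745 = 5731987053655/3159480044 - 465745 = -1465780046039125/3159480044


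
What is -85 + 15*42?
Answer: 545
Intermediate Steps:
-85 + 15*42 = -85 + 630 = 545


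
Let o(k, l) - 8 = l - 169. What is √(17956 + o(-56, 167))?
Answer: √17962 ≈ 134.02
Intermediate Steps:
o(k, l) = -161 + l (o(k, l) = 8 + (l - 169) = 8 + (-169 + l) = -161 + l)
√(17956 + o(-56, 167)) = √(17956 + (-161 + 167)) = √(17956 + 6) = √17962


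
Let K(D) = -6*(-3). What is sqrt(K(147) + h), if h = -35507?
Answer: I*sqrt(35489) ≈ 188.39*I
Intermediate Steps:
K(D) = 18
sqrt(K(147) + h) = sqrt(18 - 35507) = sqrt(-35489) = I*sqrt(35489)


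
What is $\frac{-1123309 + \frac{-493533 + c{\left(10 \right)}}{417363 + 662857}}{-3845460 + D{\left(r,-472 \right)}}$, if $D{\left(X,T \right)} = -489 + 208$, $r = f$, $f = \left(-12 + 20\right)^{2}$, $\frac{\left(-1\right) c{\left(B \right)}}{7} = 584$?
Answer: $\frac{1213421345601}{4154246343020} \approx 0.29209$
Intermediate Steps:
$c{\left(B \right)} = -4088$ ($c{\left(B \right)} = \left(-7\right) 584 = -4088$)
$f = 64$ ($f = 8^{2} = 64$)
$r = 64$
$D{\left(X,T \right)} = -281$
$\frac{-1123309 + \frac{-493533 + c{\left(10 \right)}}{417363 + 662857}}{-3845460 + D{\left(r,-472 \right)}} = \frac{-1123309 + \frac{-493533 - 4088}{417363 + 662857}}{-3845460 - 281} = \frac{-1123309 - \frac{497621}{1080220}}{-3845741} = \left(-1123309 - \frac{497621}{1080220}\right) \left(- \frac{1}{3845741}\right) = \left(- \frac{1213421345601}{1080220}\right) \left(- \frac{1}{3845741}\right) = \frac{1213421345601}{4154246343020}$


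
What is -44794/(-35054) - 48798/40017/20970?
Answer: 1044096256888/817105322235 ≈ 1.2778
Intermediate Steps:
-44794/(-35054) - 48798/40017/20970 = -44794*(-1/35054) - 48798*1/40017*(1/20970) = 22397/17527 - 16266/13339*1/20970 = 22397/17527 - 2711/46619805 = 1044096256888/817105322235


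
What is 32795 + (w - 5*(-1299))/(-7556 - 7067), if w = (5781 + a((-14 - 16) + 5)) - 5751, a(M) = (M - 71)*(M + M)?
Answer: 479549960/14623 ≈ 32794.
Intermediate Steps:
a(M) = 2*M*(-71 + M) (a(M) = (-71 + M)*(2*M) = 2*M*(-71 + M))
w = 4830 (w = (5781 + 2*((-14 - 16) + 5)*(-71 + ((-14 - 16) + 5))) - 5751 = (5781 + 2*(-30 + 5)*(-71 + (-30 + 5))) - 5751 = (5781 + 2*(-25)*(-71 - 25)) - 5751 = (5781 + 2*(-25)*(-96)) - 5751 = (5781 + 4800) - 5751 = 10581 - 5751 = 4830)
32795 + (w - 5*(-1299))/(-7556 - 7067) = 32795 + (4830 - 5*(-1299))/(-7556 - 7067) = 32795 + (4830 + 6495)/(-14623) = 32795 + 11325*(-1/14623) = 32795 - 11325/14623 = 479549960/14623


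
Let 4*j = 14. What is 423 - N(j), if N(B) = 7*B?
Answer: 797/2 ≈ 398.50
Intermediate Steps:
j = 7/2 (j = (¼)*14 = 7/2 ≈ 3.5000)
423 - N(j) = 423 - 7*7/2 = 423 - 1*49/2 = 423 - 49/2 = 797/2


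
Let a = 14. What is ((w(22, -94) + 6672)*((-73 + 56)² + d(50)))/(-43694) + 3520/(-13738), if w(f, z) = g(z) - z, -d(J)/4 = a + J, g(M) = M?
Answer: -794645192/150067043 ≈ -5.2953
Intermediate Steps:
d(J) = -56 - 4*J (d(J) = -4*(14 + J) = -56 - 4*J)
w(f, z) = 0 (w(f, z) = z - z = 0)
((w(22, -94) + 6672)*((-73 + 56)² + d(50)))/(-43694) + 3520/(-13738) = ((0 + 6672)*((-73 + 56)² + (-56 - 4*50)))/(-43694) + 3520/(-13738) = (6672*((-17)² + (-56 - 200)))*(-1/43694) + 3520*(-1/13738) = (6672*(289 - 256))*(-1/43694) - 1760/6869 = (6672*33)*(-1/43694) - 1760/6869 = 220176*(-1/43694) - 1760/6869 = -110088/21847 - 1760/6869 = -794645192/150067043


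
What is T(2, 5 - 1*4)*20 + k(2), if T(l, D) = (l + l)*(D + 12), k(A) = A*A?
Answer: 1044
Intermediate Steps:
k(A) = A**2
T(l, D) = 2*l*(12 + D) (T(l, D) = (2*l)*(12 + D) = 2*l*(12 + D))
T(2, 5 - 1*4)*20 + k(2) = (2*2*(12 + (5 - 1*4)))*20 + 2**2 = (2*2*(12 + (5 - 4)))*20 + 4 = (2*2*(12 + 1))*20 + 4 = (2*2*13)*20 + 4 = 52*20 + 4 = 1040 + 4 = 1044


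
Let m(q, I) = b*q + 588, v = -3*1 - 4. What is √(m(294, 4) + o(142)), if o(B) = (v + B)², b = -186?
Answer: I*√35871 ≈ 189.4*I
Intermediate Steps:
v = -7 (v = -3 - 4 = -7)
o(B) = (-7 + B)²
m(q, I) = 588 - 186*q (m(q, I) = -186*q + 588 = 588 - 186*q)
√(m(294, 4) + o(142)) = √((588 - 186*294) + (-7 + 142)²) = √((588 - 54684) + 135²) = √(-54096 + 18225) = √(-35871) = I*√35871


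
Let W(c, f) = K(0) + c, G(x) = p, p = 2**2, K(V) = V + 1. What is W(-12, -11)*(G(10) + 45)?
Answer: -539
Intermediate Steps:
K(V) = 1 + V
p = 4
G(x) = 4
W(c, f) = 1 + c (W(c, f) = (1 + 0) + c = 1 + c)
W(-12, -11)*(G(10) + 45) = (1 - 12)*(4 + 45) = -11*49 = -539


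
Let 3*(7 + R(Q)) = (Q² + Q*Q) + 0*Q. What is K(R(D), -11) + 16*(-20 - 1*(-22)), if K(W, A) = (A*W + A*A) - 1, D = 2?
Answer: 599/3 ≈ 199.67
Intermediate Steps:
R(Q) = -7 + 2*Q²/3 (R(Q) = -7 + ((Q² + Q*Q) + 0*Q)/3 = -7 + ((Q² + Q²) + 0)/3 = -7 + (2*Q² + 0)/3 = -7 + (2*Q²)/3 = -7 + 2*Q²/3)
K(W, A) = -1 + A² + A*W (K(W, A) = (A*W + A²) - 1 = (A² + A*W) - 1 = -1 + A² + A*W)
K(R(D), -11) + 16*(-20 - 1*(-22)) = (-1 + (-11)² - 11*(-7 + (⅔)*2²)) + 16*(-20 - 1*(-22)) = (-1 + 121 - 11*(-7 + (⅔)*4)) + 16*(-20 + 22) = (-1 + 121 - 11*(-7 + 8/3)) + 16*2 = (-1 + 121 - 11*(-13/3)) + 32 = (-1 + 121 + 143/3) + 32 = 503/3 + 32 = 599/3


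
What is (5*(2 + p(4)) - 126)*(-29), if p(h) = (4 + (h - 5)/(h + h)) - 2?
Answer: 24737/8 ≈ 3092.1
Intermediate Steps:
p(h) = 2 + (-5 + h)/(2*h) (p(h) = (4 + (-5 + h)/((2*h))) - 2 = (4 + (-5 + h)*(1/(2*h))) - 2 = (4 + (-5 + h)/(2*h)) - 2 = 2 + (-5 + h)/(2*h))
(5*(2 + p(4)) - 126)*(-29) = (5*(2 + (5/2)*(-1 + 4)/4) - 126)*(-29) = (5*(2 + (5/2)*(¼)*3) - 126)*(-29) = (5*(2 + 15/8) - 126)*(-29) = (5*(31/8) - 126)*(-29) = (155/8 - 126)*(-29) = -853/8*(-29) = 24737/8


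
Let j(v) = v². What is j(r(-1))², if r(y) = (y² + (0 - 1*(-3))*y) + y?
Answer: 81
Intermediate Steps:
r(y) = y² + 4*y (r(y) = (y² + (0 + 3)*y) + y = (y² + 3*y) + y = y² + 4*y)
j(r(-1))² = ((-(4 - 1))²)² = ((-1*3)²)² = ((-3)²)² = 9² = 81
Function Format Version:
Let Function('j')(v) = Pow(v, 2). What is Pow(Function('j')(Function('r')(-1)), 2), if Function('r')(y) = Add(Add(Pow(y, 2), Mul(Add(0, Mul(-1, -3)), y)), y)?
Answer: 81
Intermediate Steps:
Function('r')(y) = Add(Pow(y, 2), Mul(4, y)) (Function('r')(y) = Add(Add(Pow(y, 2), Mul(Add(0, 3), y)), y) = Add(Add(Pow(y, 2), Mul(3, y)), y) = Add(Pow(y, 2), Mul(4, y)))
Pow(Function('j')(Function('r')(-1)), 2) = Pow(Pow(Mul(-1, Add(4, -1)), 2), 2) = Pow(Pow(Mul(-1, 3), 2), 2) = Pow(Pow(-3, 2), 2) = Pow(9, 2) = 81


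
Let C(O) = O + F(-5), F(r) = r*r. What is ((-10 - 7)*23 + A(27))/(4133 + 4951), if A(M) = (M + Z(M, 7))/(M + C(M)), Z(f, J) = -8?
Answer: -5145/119606 ≈ -0.043016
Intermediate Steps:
F(r) = r²
C(O) = 25 + O (C(O) = O + (-5)² = O + 25 = 25 + O)
A(M) = (-8 + M)/(25 + 2*M) (A(M) = (M - 8)/(M + (25 + M)) = (-8 + M)/(25 + 2*M))
((-10 - 7)*23 + A(27))/(4133 + 4951) = ((-10 - 7)*23 + (-8 + 27)/(25 + 2*27))/(4133 + 4951) = (-17*23 + 19/(25 + 54))/9084 = (-391 + 19/79)*(1/9084) = -30870/79*1/9084 = -5145/119606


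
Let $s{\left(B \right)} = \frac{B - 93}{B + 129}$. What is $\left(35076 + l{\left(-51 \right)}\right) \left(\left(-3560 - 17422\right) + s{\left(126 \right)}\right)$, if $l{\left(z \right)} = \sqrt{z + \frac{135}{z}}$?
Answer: $- \frac{62556607884}{85} - \frac{7133836 i \sqrt{969}}{1445} \approx -7.3596 \cdot 10^{8} - 1.5368 \cdot 10^{5} i$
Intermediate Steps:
$s{\left(B \right)} = \frac{-93 + B}{129 + B}$
$\left(35076 + l{\left(-51 \right)}\right) \left(\left(-3560 - 17422\right) + s{\left(126 \right)}\right) = \left(35076 + \sqrt{-51 + \frac{135}{-51}}\right) \left(\left(-3560 - 17422\right) + \frac{-93 + 126}{129 + 126}\right) = \left(35076 + \sqrt{-51 + 135 \left(- \frac{1}{51}\right)}\right) \left(-20982 + \frac{1}{255} \cdot 33\right) = \left(35076 + \sqrt{-51 - \frac{45}{17}}\right) \left(-20982 + \frac{1}{255} \cdot 33\right) = \left(35076 + \sqrt{- \frac{912}{17}}\right) \left(-20982 + \frac{11}{85}\right) = \left(35076 + \frac{4 i \sqrt{969}}{17}\right) \left(- \frac{1783459}{85}\right) = - \frac{62556607884}{85} - \frac{7133836 i \sqrt{969}}{1445}$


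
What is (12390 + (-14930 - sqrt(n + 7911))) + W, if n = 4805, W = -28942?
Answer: -31482 - 34*sqrt(11) ≈ -31595.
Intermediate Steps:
(12390 + (-14930 - sqrt(n + 7911))) + W = (12390 + (-14930 - sqrt(4805 + 7911))) - 28942 = (12390 + (-14930 - sqrt(12716))) - 28942 = (12390 + (-14930 - 34*sqrt(11))) - 28942 = (-2540 - 34*sqrt(11)) - 28942 = -31482 - 34*sqrt(11)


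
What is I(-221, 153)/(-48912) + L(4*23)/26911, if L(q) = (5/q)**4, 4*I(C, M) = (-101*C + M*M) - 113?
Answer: -1374130222510043/5893544734363392 ≈ -0.23316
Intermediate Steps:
I(C, M) = -113/4 - 101*C/4 + M**2/4 (I(C, M) = ((-101*C + M*M) - 113)/4 = ((-101*C + M**2) - 113)/4 = ((M**2 - 101*C) - 113)/4 = (-113 + M**2 - 101*C)/4 = -113/4 - 101*C/4 + M**2/4)
L(q) = 625/q**4
I(-221, 153)/(-48912) + L(4*23)/26911 = (-113/4 - 101/4*(-221) + (1/4)*153**2)/(-48912) + (625/(4*23)**4)/26911 = (-113/4 + 22321/4 + (1/4)*23409)*(-1/48912) + (625/92**4)*(1/26911) = (-113/4 + 22321/4 + 23409/4)*(-1/48912) + (625*(1/71639296))*(1/26911) = (45617/4)*(-1/48912) + (625/71639296)*(1/26911) = -45617/195648 + 625/1927885094656 = -1374130222510043/5893544734363392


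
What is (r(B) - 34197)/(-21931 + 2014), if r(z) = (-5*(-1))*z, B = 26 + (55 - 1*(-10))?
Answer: 33742/19917 ≈ 1.6941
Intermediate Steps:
B = 91 (B = 26 + (55 + 10) = 26 + 65 = 91)
r(z) = 5*z
(r(B) - 34197)/(-21931 + 2014) = (5*91 - 34197)/(-21931 + 2014) = (455 - 34197)/(-19917) = -33742*(-1/19917) = 33742/19917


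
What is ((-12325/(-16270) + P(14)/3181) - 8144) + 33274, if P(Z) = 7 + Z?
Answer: 260127886119/10350974 ≈ 25131.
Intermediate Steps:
((-12325/(-16270) + P(14)/3181) - 8144) + 33274 = ((-12325/(-16270) + (7 + 14)/3181) - 8144) + 33274 = ((-12325*(-1/16270) + 21*(1/3181)) - 8144) + 33274 = ((2465/3254 + 21/3181) - 8144) + 33274 = (7909499/10350974 - 8144) + 33274 = -84290422757/10350974 + 33274 = 260127886119/10350974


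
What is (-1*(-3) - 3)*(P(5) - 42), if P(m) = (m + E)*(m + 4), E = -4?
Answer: 0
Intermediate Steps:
P(m) = (-4 + m)*(4 + m) (P(m) = (m - 4)*(m + 4) = (-4 + m)*(4 + m))
(-1*(-3) - 3)*(P(5) - 42) = (-1*(-3) - 3)*((-16 + 5²) - 42) = (3 - 3)*((-16 + 25) - 42) = 0*(9 - 42) = 0*(-33) = 0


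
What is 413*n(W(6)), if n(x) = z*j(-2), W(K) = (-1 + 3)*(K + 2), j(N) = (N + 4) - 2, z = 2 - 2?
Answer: 0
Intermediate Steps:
z = 0
j(N) = 2 + N (j(N) = (4 + N) - 2 = 2 + N)
W(K) = 4 + 2*K (W(K) = 2*(2 + K) = 4 + 2*K)
n(x) = 0 (n(x) = 0*(2 - 2) = 0*0 = 0)
413*n(W(6)) = 413*0 = 0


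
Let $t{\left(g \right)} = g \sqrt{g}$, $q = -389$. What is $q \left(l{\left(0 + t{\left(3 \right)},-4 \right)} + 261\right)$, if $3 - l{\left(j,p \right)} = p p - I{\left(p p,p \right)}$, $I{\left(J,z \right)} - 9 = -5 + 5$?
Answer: $-99973$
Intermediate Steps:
$t{\left(g \right)} = g^{\frac{3}{2}}$
$I{\left(J,z \right)} = 9$ ($I{\left(J,z \right)} = 9 + \left(-5 + 5\right) = 9 + 0 = 9$)
$l{\left(j,p \right)} = 12 - p^{2}$ ($l{\left(j,p \right)} = 3 - \left(p p - 9\right) = 3 - \left(p^{2} - 9\right) = 3 - \left(-9 + p^{2}\right) = 12 - p^{2}$)
$q \left(l{\left(0 + t{\left(3 \right)},-4 \right)} + 261\right) = - 389 \left(\left(12 - \left(-4\right)^{2}\right) + 261\right) = - 389 \left(\left(12 - 16\right) + 261\right) = - 389 \left(-4 + 261\right) = \left(-389\right) 257 = -99973$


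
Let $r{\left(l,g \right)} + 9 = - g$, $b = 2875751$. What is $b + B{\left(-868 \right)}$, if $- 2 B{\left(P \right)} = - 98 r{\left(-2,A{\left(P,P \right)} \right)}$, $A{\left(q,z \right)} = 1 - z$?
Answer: $2832729$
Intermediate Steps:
$r{\left(l,g \right)} = -9 - g$
$B{\left(P \right)} = -490 + 49 P$ ($B{\left(P \right)} = - \frac{\left(-98\right) \left(-9 - \left(1 - P\right)\right)}{2} = - \frac{\left(-98\right) \left(-9 + \left(-1 + P\right)\right)}{2} = - \frac{\left(-98\right) \left(-10 + P\right)}{2} = - \frac{980 - 98 P}{2} = -490 + 49 P$)
$b + B{\left(-868 \right)} = 2875751 + \left(-490 + 49 \left(-868\right)\right) = 2875751 - 43022 = 2832729$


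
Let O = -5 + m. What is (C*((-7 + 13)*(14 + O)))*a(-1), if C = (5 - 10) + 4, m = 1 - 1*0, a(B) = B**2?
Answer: -60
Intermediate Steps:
m = 1 (m = 1 + 0 = 1)
O = -4 (O = -5 + 1 = -4)
C = -1 (C = -5 + 4 = -1)
(C*((-7 + 13)*(14 + O)))*a(-1) = -(-7 + 13)*(14 - 4)*(-1)**2 = -6*10*1 = -1*60*1 = -60*1 = -60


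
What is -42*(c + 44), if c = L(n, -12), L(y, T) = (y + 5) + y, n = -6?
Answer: -1554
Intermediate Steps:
L(y, T) = 5 + 2*y (L(y, T) = (5 + y) + y = 5 + 2*y)
c = -7 (c = 5 + 2*(-6) = 5 - 12 = -7)
-42*(c + 44) = -42*(-7 + 44) = -42*37 = -1554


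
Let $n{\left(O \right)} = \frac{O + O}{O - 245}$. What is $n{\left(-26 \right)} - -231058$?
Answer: $\frac{62616770}{271} \approx 2.3106 \cdot 10^{5}$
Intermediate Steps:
$n{\left(O \right)} = \frac{2 O}{-245 + O}$
$n{\left(-26 \right)} - -231058 = 2 \left(-26\right) \frac{1}{-245 - 26} - -231058 = 2 \left(-26\right) \frac{1}{-271} + 231058 = 2 \left(-26\right) \left(- \frac{1}{271}\right) + 231058 = \frac{52}{271} + 231058 = \frac{62616770}{271}$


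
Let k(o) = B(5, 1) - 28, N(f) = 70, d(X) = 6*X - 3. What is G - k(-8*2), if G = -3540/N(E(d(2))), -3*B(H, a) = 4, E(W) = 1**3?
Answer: -446/21 ≈ -21.238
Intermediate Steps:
d(X) = -3 + 6*X
E(W) = 1
B(H, a) = -4/3 (B(H, a) = -1/3*4 = -4/3)
k(o) = -88/3 (k(o) = -4/3 - 28 = -88/3)
G = -354/7 (G = -3540/70 = -3540*1/70 = -354/7 ≈ -50.571)
G - k(-8*2) = -354/7 - 1*(-88/3) = -354/7 + 88/3 = -446/21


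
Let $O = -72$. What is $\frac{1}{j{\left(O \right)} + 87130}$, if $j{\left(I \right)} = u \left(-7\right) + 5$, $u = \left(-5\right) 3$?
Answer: $\frac{1}{87240} \approx 1.1463 \cdot 10^{-5}$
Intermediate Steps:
$u = -15$
$j{\left(I \right)} = 110$ ($j{\left(I \right)} = \left(-15\right) \left(-7\right) + 5 = 105 + 5 = 110$)
$\frac{1}{j{\left(O \right)} + 87130} = \frac{1}{110 + 87130} = \frac{1}{87240}$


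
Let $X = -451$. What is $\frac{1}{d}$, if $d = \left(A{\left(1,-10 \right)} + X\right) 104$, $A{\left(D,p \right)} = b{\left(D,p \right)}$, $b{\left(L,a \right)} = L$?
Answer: $- \frac{1}{46800} \approx -2.1368 \cdot 10^{-5}$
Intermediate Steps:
$A{\left(D,p \right)} = D$
$d = -46800$ ($d = \left(1 - 451\right) 104 = \left(-450\right) 104 = -46800$)
$\frac{1}{d} = \frac{1}{-46800} = - \frac{1}{46800}$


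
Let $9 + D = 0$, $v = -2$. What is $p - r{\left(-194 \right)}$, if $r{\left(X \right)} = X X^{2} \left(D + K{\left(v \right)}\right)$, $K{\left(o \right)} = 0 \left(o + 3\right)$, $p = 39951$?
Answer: $-65672505$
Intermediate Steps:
$K{\left(o \right)} = 0$ ($K{\left(o \right)} = 0 \left(3 + o\right) = 0$)
$D = -9$ ($D = -9 + 0 = -9$)
$r{\left(X \right)} = - 9 X^{3}$ ($r{\left(X \right)} = X X^{2} \left(-9 + 0\right) = X^{3} \left(-9\right) = - 9 X^{3}$)
$p - r{\left(-194 \right)} = 39951 - - 9 \left(-194\right)^{3} = 39951 - \left(-9\right) \left(-7301384\right) = 39951 - 65712456 = -65672505$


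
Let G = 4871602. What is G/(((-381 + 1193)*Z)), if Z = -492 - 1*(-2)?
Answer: -2435801/198940 ≈ -12.244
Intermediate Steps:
Z = -490 (Z = -492 + 2 = -490)
G/(((-381 + 1193)*Z)) = 4871602/(((-381 + 1193)*(-490))) = 4871602/((812*(-490))) = 4871602/(-397880) = 4871602*(-1/397880) = -2435801/198940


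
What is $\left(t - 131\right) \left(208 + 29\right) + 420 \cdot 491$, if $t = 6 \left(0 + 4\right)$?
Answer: $180861$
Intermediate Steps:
$t = 24$ ($t = 6 \cdot 4 = 24$)
$\left(t - 131\right) \left(208 + 29\right) + 420 \cdot 491 = \left(24 - 131\right) \left(208 + 29\right) + 420 \cdot 491 = \left(-107\right) 237 + 206220 = -25359 + 206220 = 180861$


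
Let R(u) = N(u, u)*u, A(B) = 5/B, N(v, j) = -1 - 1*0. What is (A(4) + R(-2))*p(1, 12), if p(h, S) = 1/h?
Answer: 13/4 ≈ 3.2500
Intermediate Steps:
N(v, j) = -1 (N(v, j) = -1 + 0 = -1)
R(u) = -u
(A(4) + R(-2))*p(1, 12) = (5/4 - 1*(-2))/1 = (5*(¼) + 2)*1 = (5/4 + 2)*1 = (13/4)*1 = 13/4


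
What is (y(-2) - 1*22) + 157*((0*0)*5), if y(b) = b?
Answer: -24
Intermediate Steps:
(y(-2) - 1*22) + 157*((0*0)*5) = (-2 - 1*22) + 157*((0*0)*5) = (-2 - 22) + 157*(0*5) = -24 + 157*0 = -24 + 0 = -24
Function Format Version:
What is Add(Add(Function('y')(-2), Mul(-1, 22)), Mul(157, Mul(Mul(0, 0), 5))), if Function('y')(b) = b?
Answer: -24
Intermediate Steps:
Add(Add(Function('y')(-2), Mul(-1, 22)), Mul(157, Mul(Mul(0, 0), 5))) = Add(Add(-2, Mul(-1, 22)), Mul(157, Mul(Mul(0, 0), 5))) = Add(Add(-2, -22), Mul(157, Mul(0, 5))) = Add(-24, Mul(157, 0)) = Add(-24, 0) = -24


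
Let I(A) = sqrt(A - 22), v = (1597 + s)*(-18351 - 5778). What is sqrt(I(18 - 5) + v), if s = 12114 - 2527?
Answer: sqrt(-269858736 + 3*I) ≈ 0.e-4 + 16427.0*I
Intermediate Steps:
s = 9587
v = -269858736 (v = (1597 + 9587)*(-18351 - 5778) = 11184*(-24129) = -269858736)
I(A) = sqrt(-22 + A)
sqrt(I(18 - 5) + v) = sqrt(sqrt(-22 + (18 - 5)) - 269858736) = sqrt(sqrt(-22 + 13) - 269858736) = sqrt(sqrt(-9) - 269858736) = sqrt(3*I - 269858736) = sqrt(-269858736 + 3*I)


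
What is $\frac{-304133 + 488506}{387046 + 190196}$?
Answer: $\frac{184373}{577242} \approx 0.3194$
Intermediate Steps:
$\frac{-304133 + 488506}{387046 + 190196} = \frac{184373}{577242}$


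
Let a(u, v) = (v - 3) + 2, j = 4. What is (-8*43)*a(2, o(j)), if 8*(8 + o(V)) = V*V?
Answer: 2408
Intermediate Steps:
o(V) = -8 + V²/8 (o(V) = -8 + (V*V)/8 = -8 + V²/8)
a(u, v) = -1 + v (a(u, v) = (-3 + v) + 2 = -1 + v)
(-8*43)*a(2, o(j)) = (-8*43)*(-1 + (-8 + (⅛)*4²)) = -344*(-1 + (-8 + (⅛)*16)) = -344*(-1 + (-8 + 2)) = -344*(-1 - 6) = -344*(-7) = 2408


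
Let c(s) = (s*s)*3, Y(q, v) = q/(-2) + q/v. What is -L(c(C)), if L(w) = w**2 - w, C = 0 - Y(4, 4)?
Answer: -6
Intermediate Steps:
Y(q, v) = -q/2 + q/v (Y(q, v) = q*(-1/2) + q/v = -q/2 + q/v)
C = 1 (C = 0 - (-1/2*4 + 4/4) = 0 - (-2 + 4*(1/4)) = 0 - (-2 + 1) = 0 - 1*(-1) = 0 + 1 = 1)
c(s) = 3*s**2 (c(s) = s**2*3 = 3*s**2)
-L(c(C)) = -3*1**2*(-1 + 3*1**2) = -3*1*(-1 + 3*1) = -3*(-1 + 3) = -3*2 = -1*6 = -6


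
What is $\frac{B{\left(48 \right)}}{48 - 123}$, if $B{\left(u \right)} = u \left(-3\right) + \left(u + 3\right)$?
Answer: $\frac{31}{25} \approx 1.24$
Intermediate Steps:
$B{\left(u \right)} = 3 - 2 u$ ($B{\left(u \right)} = - 3 u + \left(3 + u\right) = 3 - 2 u$)
$\frac{B{\left(48 \right)}}{48 - 123} = \frac{3 - 96}{48 - 123} = \frac{3 - 96}{-75} = \left(-93\right) \left(- \frac{1}{75}\right) = \frac{31}{25}$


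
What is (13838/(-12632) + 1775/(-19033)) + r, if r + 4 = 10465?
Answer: 1257399309081/120212428 ≈ 10460.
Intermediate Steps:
r = 10461 (r = -4 + 10465 = 10461)
(13838/(-12632) + 1775/(-19033)) + r = (13838/(-12632) + 1775/(-19033)) + 10461 = (13838*(-1/12632) + 1775*(-1/19033)) + 10461 = (-6919/6316 - 1775/19033) + 10461 = -142900227/120212428 + 10461 = 1257399309081/120212428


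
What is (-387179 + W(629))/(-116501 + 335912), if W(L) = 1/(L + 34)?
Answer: -256699676/145469493 ≈ -1.7646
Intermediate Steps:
W(L) = 1/(34 + L)
(-387179 + W(629))/(-116501 + 335912) = (-387179 + 1/(34 + 629))/(-116501 + 335912) = (-387179 + 1/663)/219411 = (-387179 + 1/663)*(1/219411) = -256699676/663*1/219411 = -256699676/145469493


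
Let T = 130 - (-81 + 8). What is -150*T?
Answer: -30450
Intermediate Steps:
T = 203 (T = 130 - 1*(-73) = 130 + 73 = 203)
-150*T = -150*203 = -30450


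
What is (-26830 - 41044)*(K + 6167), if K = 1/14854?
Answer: -3108785955003/7427 ≈ -4.1858e+8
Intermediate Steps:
K = 1/14854 ≈ 6.7322e-5
(-26830 - 41044)*(K + 6167) = (-26830 - 41044)*(1/14854 + 6167) = -67874*91604619/14854 = -3108785955003/7427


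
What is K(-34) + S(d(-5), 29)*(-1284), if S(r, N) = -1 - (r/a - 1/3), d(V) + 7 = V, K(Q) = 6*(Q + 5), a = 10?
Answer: -4294/5 ≈ -858.80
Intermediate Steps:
K(Q) = 30 + 6*Q (K(Q) = 6*(5 + Q) = 30 + 6*Q)
d(V) = -7 + V
S(r, N) = -⅔ - r/10 (S(r, N) = -1 - (r/10 - 1/3) = -1 - (r*(⅒) - 1*⅓) = -1 - (r/10 - ⅓) = -1 - (-⅓ + r/10) = -1 + (⅓ - r/10) = -⅔ - r/10)
K(-34) + S(d(-5), 29)*(-1284) = (30 + 6*(-34)) + (-⅔ - (-7 - 5)/10)*(-1284) = (30 - 204) + (-⅔ - ⅒*(-12))*(-1284) = -174 + (-⅔ + 6/5)*(-1284) = -174 + (8/15)*(-1284) = -174 - 3424/5 = -4294/5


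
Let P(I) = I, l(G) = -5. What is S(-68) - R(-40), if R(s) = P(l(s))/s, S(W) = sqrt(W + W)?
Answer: -1/8 + 2*I*sqrt(34) ≈ -0.125 + 11.662*I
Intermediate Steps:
S(W) = sqrt(2)*sqrt(W) (S(W) = sqrt(2*W) = sqrt(2)*sqrt(W))
R(s) = -5/s
S(-68) - R(-40) = sqrt(2)*sqrt(-68) - (-5)/(-40) = sqrt(2)*(2*I*sqrt(17)) - (-5)*(-1)/40 = 2*I*sqrt(34) - 1*1/8 = 2*I*sqrt(34) - 1/8 = -1/8 + 2*I*sqrt(34)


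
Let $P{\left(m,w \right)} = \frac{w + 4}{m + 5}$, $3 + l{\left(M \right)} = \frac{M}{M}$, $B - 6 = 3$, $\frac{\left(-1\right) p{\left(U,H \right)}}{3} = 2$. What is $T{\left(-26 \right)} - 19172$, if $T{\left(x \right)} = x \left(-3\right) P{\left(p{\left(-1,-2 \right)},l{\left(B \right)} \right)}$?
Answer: $-19328$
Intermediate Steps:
$p{\left(U,H \right)} = -6$ ($p{\left(U,H \right)} = \left(-3\right) 2 = -6$)
$B = 9$ ($B = 6 + 3 = 9$)
$l{\left(M \right)} = -2$ ($l{\left(M \right)} = -3 + \frac{M}{M} = -3 + 1 = -2$)
$P{\left(m,w \right)} = \frac{4 + w}{5 + m}$
$T{\left(x \right)} = 6 x$ ($T{\left(x \right)} = x \left(-3\right) \frac{4 - 2}{5 - 6} = - 3 x \frac{1}{-1} \cdot 2 = - 3 x \left(\left(-1\right) 2\right) = - 3 x \left(-2\right) = 6 x$)
$T{\left(-26 \right)} - 19172 = 6 \left(-26\right) - 19172 = -156 - 19172 = -19328$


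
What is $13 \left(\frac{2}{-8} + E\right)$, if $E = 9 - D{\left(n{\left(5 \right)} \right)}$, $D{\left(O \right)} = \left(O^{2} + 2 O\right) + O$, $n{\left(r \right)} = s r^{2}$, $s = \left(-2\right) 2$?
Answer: $- \frac{503945}{4} \approx -1.2599 \cdot 10^{5}$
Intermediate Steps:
$s = -4$
$n{\left(r \right)} = - 4 r^{2}$
$D{\left(O \right)} = O^{2} + 3 O$
$E = -9691$ ($E = 9 - - 4 \cdot 5^{2} \left(3 - 4 \cdot 5^{2}\right) = 9 - \left(-4\right) 25 \left(3 - 100\right) = 9 - - 100 \left(3 - 100\right) = 9 - \left(-100\right) \left(-97\right) = 9 - 9700 = -9691$)
$13 \left(\frac{2}{-8} + E\right) = 13 \left(\frac{2}{-8} - 9691\right) = 13 \left(2 \left(- \frac{1}{8}\right) - 9691\right) = 13 \left(- \frac{1}{4} - 9691\right) = 13 \left(- \frac{38765}{4}\right) = - \frac{503945}{4}$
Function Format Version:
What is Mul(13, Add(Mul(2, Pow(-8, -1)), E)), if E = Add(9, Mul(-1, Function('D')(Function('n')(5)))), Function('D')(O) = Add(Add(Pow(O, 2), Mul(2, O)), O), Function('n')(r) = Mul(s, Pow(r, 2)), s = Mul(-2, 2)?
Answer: Rational(-503945, 4) ≈ -1.2599e+5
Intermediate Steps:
s = -4
Function('n')(r) = Mul(-4, Pow(r, 2))
Function('D')(O) = Add(Pow(O, 2), Mul(3, O))
E = -9691 (E = Add(9, Mul(-1, Mul(Mul(-4, Pow(5, 2)), Add(3, Mul(-4, Pow(5, 2)))))) = Add(9, Mul(-1, Mul(Mul(-4, 25), Add(3, Mul(-4, 25))))) = Add(9, Mul(-1, Mul(-100, Add(3, -100)))) = Add(9, Mul(-1, Mul(-100, -97))) = Add(9, Mul(-1, 9700)) = Add(9, -9700) = -9691)
Mul(13, Add(Mul(2, Pow(-8, -1)), E)) = Mul(13, Add(Mul(2, Pow(-8, -1)), -9691)) = Mul(13, Add(Mul(2, Rational(-1, 8)), -9691)) = Mul(13, Add(Rational(-1, 4), -9691)) = Mul(13, Rational(-38765, 4)) = Rational(-503945, 4)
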